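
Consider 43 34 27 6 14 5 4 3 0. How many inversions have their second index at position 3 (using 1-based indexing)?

The element at index 3 is 27.
Elements before it: 43, 34
Those larger than 27: 43, 34

2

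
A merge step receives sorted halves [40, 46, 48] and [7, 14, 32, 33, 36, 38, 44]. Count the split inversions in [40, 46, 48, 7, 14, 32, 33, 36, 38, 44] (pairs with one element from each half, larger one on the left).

Count, for every r in R, how many entries of L exceed r:
r = 7: 40, 46, 48 → 3
r = 14: 40, 46, 48 → 3
r = 32: 40, 46, 48 → 3
r = 33: 40, 46, 48 → 3
r = 36: 40, 46, 48 → 3
r = 38: 40, 46, 48 → 3
r = 44: 46, 48 → 2
Cross-inversions: 3 + 3 + 3 + 3 + 3 + 3 + 2 = 20

20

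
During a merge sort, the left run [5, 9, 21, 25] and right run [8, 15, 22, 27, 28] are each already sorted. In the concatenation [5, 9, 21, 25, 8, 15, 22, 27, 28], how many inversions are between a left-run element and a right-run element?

Take each right-half value and tally the left-half values above it:
r = 8: 9, 21, 25 → 3
r = 15: 21, 25 → 2
r = 22: 25 → 1
r = 27: none → 0
r = 28: none → 0
Cross-inversions: 3 + 2 + 1 + 0 + 0 = 6

6 cross-inversions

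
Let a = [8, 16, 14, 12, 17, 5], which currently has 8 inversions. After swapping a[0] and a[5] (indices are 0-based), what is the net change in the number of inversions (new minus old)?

Positions 0 and 5 hold 8 and 5; after swapping, the array is [5, 16, 14, 12, 17, 8].
Count, for each position, how many later elements it exceeds:
5: 0
16: 3
14: 2
12: 1
17: 1
8: 0
Sum: 0 + 3 + 2 + 1 + 1 + 0 = 7
Change: 7 − 8 = -1

-1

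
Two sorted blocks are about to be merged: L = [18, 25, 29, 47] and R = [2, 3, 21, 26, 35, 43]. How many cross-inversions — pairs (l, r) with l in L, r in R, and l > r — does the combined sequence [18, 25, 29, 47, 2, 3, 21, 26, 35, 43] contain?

Count, for every r in R, how many entries of L exceed r:
r = 2: 18, 25, 29, 47 → 4
r = 3: 18, 25, 29, 47 → 4
r = 21: 25, 29, 47 → 3
r = 26: 29, 47 → 2
r = 35: 47 → 1
r = 43: 47 → 1
Cross-inversions: 4 + 4 + 3 + 2 + 1 + 1 = 15

15 split inversions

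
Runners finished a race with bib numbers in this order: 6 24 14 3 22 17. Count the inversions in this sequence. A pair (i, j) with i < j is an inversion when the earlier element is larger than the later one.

For each element, count later entries that are smaller:
6: 1
24: 4
14: 1
3: 0
22: 1
17: 0
Sum: 1 + 4 + 1 + 0 + 1 + 0 = 7

There are 7 inversions.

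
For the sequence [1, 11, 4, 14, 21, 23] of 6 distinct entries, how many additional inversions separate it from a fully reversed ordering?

14

Maximum inversions for 6 distinct elements is C(6, 2) = 6·5/2 = 15.
Current inversions — for each element, count later smaller elements:
1: 0
11: 1
4: 0
14: 0
21: 0
23: 0
Current total: 0 + 1 + 0 + 0 + 0 + 0 = 1
Shortfall: 15 − 1 = 14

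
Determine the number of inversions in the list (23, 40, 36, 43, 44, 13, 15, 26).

For each element, count later entries that are smaller:
23: 2
40: 4
36: 3
43: 3
44: 3
13: 0
15: 0
26: 0
Sum: 2 + 4 + 3 + 3 + 3 + 0 + 0 + 0 = 15

15 inversions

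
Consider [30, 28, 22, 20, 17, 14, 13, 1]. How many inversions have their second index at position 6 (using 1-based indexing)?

5 such elements

The element at index 6 is 14.
Elements before it: 30, 28, 22, 20, 17
Those larger than 14: 30, 28, 22, 20, 17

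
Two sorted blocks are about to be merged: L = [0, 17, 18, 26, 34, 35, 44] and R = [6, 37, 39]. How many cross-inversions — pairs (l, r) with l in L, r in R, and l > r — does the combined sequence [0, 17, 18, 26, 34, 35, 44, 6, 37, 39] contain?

8 cross-inversions

For each element r of the right run, count left-run elements greater than r:
r = 6: 17, 18, 26, 34, 35, 44 → 6
r = 37: 44 → 1
r = 39: 44 → 1
Cross-inversions: 6 + 1 + 1 = 8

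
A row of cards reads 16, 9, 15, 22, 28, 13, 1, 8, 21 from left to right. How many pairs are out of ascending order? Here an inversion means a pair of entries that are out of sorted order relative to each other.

20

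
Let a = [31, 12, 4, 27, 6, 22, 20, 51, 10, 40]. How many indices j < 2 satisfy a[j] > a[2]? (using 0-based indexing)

The element at index 2 is 4.
Elements before it: 31, 12
Those larger than 4: 31, 12

2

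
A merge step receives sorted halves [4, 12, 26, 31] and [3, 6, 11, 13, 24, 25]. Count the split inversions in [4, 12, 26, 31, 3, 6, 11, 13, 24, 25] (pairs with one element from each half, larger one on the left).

Cross-inversions: 16

Take each right-half value and tally the left-half values above it:
r = 3: 4, 12, 26, 31 → 4
r = 6: 12, 26, 31 → 3
r = 11: 12, 26, 31 → 3
r = 13: 26, 31 → 2
r = 24: 26, 31 → 2
r = 25: 26, 31 → 2
Cross-inversions: 4 + 3 + 3 + 2 + 2 + 2 = 16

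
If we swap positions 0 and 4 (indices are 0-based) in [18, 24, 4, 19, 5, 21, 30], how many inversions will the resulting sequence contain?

6

Positions 0 and 4 hold 18 and 5; after swapping, the array is [5, 24, 4, 19, 18, 21, 30].
Element-by-element contributions:
5 → 4 → 1
24 → 4, 19, 18, 21 → 4
4 → none → 0
19 → 18 → 1
18 → none → 0
21 → none → 0
30 → none → 0
Sum: 1 + 4 + 0 + 1 + 0 + 0 + 0 = 6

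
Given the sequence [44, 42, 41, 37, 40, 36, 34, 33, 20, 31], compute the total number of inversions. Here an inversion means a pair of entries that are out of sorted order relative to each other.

43 inversions

Sweep left to right; for each value list the smaller values that follow it:
44 → 42, 41, 37, 40, 36, 34, 33, 20, 31 → 9
42 → 41, 37, 40, 36, 34, 33, 20, 31 → 8
41 → 37, 40, 36, 34, 33, 20, 31 → 7
37 → 36, 34, 33, 20, 31 → 5
40 → 36, 34, 33, 20, 31 → 5
36 → 34, 33, 20, 31 → 4
34 → 33, 20, 31 → 3
33 → 20, 31 → 2
20 → none → 0
31 → none → 0
Sum: 9 + 8 + 7 + 5 + 5 + 4 + 3 + 2 + 0 + 0 = 43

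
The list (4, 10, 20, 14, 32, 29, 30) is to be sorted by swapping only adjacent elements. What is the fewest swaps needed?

The minimum number of adjacent swaps to sort an array equals its inversion count, since every such swap removes exactly one inversion.
Count inversions — for each element, later elements that are smaller:
4: none → 0
10: none → 0
20: 14 → 1
14: none → 0
32: 29, 30 → 2
29: none → 0
30: none → 0
Total inversions: 0 + 0 + 1 + 0 + 2 + 0 + 0 = 3

3 swaps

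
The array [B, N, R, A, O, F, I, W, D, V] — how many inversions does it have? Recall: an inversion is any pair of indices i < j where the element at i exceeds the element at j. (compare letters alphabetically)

Count, for each position, how many later elements it exceeds:
B: 1
N: 4
R: 5
A: 0
O: 3
F: 1
I: 1
W: 2
D: 0
V: 0
Sum: 1 + 4 + 5 + 0 + 3 + 1 + 1 + 2 + 0 + 0 = 17

17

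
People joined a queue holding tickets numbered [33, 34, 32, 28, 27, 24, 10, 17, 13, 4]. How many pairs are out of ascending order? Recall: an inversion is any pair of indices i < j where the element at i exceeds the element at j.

Count, for each position, how many later elements it exceeds:
33 → 32, 28, 27, 24, 10, 17, 13, 4 → 8
34 → 32, 28, 27, 24, 10, 17, 13, 4 → 8
32 → 28, 27, 24, 10, 17, 13, 4 → 7
28 → 27, 24, 10, 17, 13, 4 → 6
27 → 24, 10, 17, 13, 4 → 5
24 → 10, 17, 13, 4 → 4
10 → 4 → 1
17 → 13, 4 → 2
13 → 4 → 1
4 → none → 0
Sum: 8 + 8 + 7 + 6 + 5 + 4 + 1 + 2 + 1 + 0 = 42

42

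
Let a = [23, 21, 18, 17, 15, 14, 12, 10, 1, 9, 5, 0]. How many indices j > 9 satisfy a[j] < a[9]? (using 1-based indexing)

1 such element

The element at index 9 is 1.
Elements after it: 9, 5, 0
Those smaller than 1: 0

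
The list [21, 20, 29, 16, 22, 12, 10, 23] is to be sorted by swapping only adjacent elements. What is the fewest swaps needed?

Swaps: 17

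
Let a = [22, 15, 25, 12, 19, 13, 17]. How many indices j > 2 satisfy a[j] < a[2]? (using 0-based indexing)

4

The element at index 2 is 25.
Elements after it: 12, 19, 13, 17
Those smaller than 25: 12, 19, 13, 17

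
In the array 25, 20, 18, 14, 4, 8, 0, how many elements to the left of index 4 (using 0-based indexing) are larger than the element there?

4

The element at index 4 is 4.
Elements before it: 25, 20, 18, 14
Those larger than 4: 25, 20, 18, 14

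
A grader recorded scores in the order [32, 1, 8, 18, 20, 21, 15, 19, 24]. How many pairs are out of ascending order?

13

Element-by-element contributions:
32 → 1, 8, 18, 20, 21, 15, 19, 24 → 8
1 → none → 0
8 → none → 0
18 → 15 → 1
20 → 15, 19 → 2
21 → 15, 19 → 2
15 → none → 0
19 → none → 0
24 → none → 0
Sum: 8 + 0 + 0 + 1 + 2 + 2 + 0 + 0 + 0 = 13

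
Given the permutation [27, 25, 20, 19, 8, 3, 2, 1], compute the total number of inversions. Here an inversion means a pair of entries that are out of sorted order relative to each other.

28 out-of-order pairs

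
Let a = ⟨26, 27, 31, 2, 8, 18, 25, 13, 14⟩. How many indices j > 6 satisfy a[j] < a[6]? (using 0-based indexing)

The element at index 6 is 25.
Elements after it: 13, 14
Those smaller than 25: 13, 14

2 such elements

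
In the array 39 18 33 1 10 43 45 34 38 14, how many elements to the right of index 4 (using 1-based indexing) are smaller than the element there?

0 such elements

The element at index 4 is 1.
Elements after it: 10, 43, 45, 34, 38, 14
None of them are smaller than 1.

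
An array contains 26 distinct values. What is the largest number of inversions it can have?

There are 325 inversions.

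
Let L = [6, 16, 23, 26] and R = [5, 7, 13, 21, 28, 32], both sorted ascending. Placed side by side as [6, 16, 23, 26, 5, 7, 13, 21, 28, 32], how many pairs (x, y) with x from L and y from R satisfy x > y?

There are 12 split inversions.

Take each right-half value and tally the left-half values above it:
r = 5: 6, 16, 23, 26 → 4
r = 7: 16, 23, 26 → 3
r = 13: 16, 23, 26 → 3
r = 21: 23, 26 → 2
r = 28: none → 0
r = 32: none → 0
Cross-inversions: 4 + 3 + 3 + 2 + 0 + 0 = 12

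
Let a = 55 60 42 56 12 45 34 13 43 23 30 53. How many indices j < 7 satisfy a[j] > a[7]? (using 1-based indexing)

5 such elements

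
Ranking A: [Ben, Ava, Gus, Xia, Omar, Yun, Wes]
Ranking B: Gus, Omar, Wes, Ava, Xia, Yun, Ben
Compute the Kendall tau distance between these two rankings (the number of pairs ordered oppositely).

Assign each item its position (1..7) in the first ordering, then rewrite the second ordering as that position sequence:
positions: Ben→1, Ava→2, Gus→3, Xia→4, Omar→5, Yun→6, Wes→7
second ordering as positions: [3, 5, 7, 2, 4, 6, 1]
Discordant pairs = inversions in this position sequence.
3: 2, 1 → 2
5: 2, 4, 1 → 3
7: 2, 4, 6, 1 → 4
2: 1 → 1
4: 1 → 1
6: 1 → 1
1: 0
Total: 2 + 3 + 4 + 1 + 1 + 1 + 0 = 12

12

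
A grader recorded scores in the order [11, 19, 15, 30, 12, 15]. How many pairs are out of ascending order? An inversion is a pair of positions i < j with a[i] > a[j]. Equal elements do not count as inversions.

Listing every pair i<j with a[i]>a[j] (using 0-based positions):
(1,2): 19 > 15
(1,4): 19 > 12
(1,5): 19 > 15
(2,4): 15 > 12
(3,4): 30 > 12
(3,5): 30 > 15
That's 6 pairs.

6 inversions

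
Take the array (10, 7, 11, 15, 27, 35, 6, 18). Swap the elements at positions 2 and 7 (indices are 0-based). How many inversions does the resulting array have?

Positions 2 and 7 hold 11 and 18; after swapping, the array is [10, 7, 18, 15, 27, 35, 6, 11].
For each element, count later entries that are smaller:
10 → 7, 6 → 2
7 → 6 → 1
18 → 15, 6, 11 → 3
15 → 6, 11 → 2
27 → 6, 11 → 2
35 → 6, 11 → 2
6 → none → 0
11 → none → 0
Sum: 2 + 1 + 3 + 2 + 2 + 2 + 0 + 0 = 12

There are 12 inversions.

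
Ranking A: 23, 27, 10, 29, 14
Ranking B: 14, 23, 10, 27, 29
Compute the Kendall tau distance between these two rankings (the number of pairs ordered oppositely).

5 discordant pairs

Assign each item its position (1..5) in the first ordering, then rewrite the second ordering as that position sequence:
positions: 23→1, 27→2, 10→3, 29→4, 14→5
second ordering as positions: [5, 1, 3, 2, 4]
Discordant pairs = inversions in this position sequence.
5: 1, 3, 2, 4 → 4
1: 0
3: 2 → 1
2: 0
4: 0
Total: 4 + 0 + 1 + 0 + 0 = 5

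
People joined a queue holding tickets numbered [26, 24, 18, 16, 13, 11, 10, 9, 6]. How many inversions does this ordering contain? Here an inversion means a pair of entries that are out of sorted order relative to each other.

36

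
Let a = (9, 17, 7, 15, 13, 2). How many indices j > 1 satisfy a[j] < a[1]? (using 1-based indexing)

The element at index 1 is 9.
Elements after it: 17, 7, 15, 13, 2
Those smaller than 9: 7, 2

2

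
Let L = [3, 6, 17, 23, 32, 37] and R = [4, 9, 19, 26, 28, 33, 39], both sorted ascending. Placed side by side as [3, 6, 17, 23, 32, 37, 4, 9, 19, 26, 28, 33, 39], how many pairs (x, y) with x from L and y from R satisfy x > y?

There are 17 cross-inversions.

Count, for every r in R, how many entries of L exceed r:
r = 4: 6, 17, 23, 32, 37 → 5
r = 9: 17, 23, 32, 37 → 4
r = 19: 23, 32, 37 → 3
r = 26: 32, 37 → 2
r = 28: 32, 37 → 2
r = 33: 37 → 1
r = 39: none → 0
Cross-inversions: 5 + 4 + 3 + 2 + 2 + 1 + 0 = 17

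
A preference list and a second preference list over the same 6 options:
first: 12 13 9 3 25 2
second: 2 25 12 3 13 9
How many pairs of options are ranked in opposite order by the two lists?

11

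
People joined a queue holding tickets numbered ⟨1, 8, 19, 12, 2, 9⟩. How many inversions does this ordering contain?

Listing every pair i<j with a[i]>a[j] (using 1-based positions):
(2,5): 8 > 2
(3,4): 19 > 12
(3,5): 19 > 2
(3,6): 19 > 9
(4,5): 12 > 2
(4,6): 12 > 9
That's 6 pairs.

6 inversions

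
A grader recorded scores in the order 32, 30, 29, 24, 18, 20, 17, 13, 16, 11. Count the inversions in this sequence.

43 inversions

Count, for each position, how many later elements it exceeds:
32: 9
30: 8
29: 7
24: 6
18: 4
20: 4
17: 3
13: 1
16: 1
11: 0
Sum: 9 + 8 + 7 + 6 + 4 + 4 + 3 + 1 + 1 + 0 = 43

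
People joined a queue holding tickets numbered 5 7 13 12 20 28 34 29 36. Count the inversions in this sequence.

2

Sweep left to right; for each value list the smaller values that follow it:
5 → none → 0
7 → none → 0
13 → 12 → 1
12 → none → 0
20 → none → 0
28 → none → 0
34 → 29 → 1
29 → none → 0
36 → none → 0
Sum: 0 + 0 + 1 + 0 + 0 + 0 + 1 + 0 + 0 = 2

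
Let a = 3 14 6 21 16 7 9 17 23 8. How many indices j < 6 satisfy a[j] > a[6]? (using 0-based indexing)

3

The element at index 6 is 9.
Elements before it: 3, 14, 6, 21, 16, 7
Those larger than 9: 14, 21, 16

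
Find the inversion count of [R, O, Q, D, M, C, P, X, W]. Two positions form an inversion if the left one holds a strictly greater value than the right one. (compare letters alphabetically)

Inversions: 16

Sweep left to right; for each value list the smaller values that follow it:
R → O, Q, D, M, C, P → 6
O → D, M, C → 3
Q → D, M, C, P → 4
D → C → 1
M → C → 1
C → none → 0
P → none → 0
X → W → 1
W → none → 0
Sum: 6 + 3 + 4 + 1 + 1 + 0 + 0 + 1 + 0 = 16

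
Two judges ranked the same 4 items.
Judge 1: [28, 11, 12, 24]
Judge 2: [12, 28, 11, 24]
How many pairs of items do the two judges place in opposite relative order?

2

Assign each item its position (1..4) in the first ordering, then rewrite the second ordering as that position sequence:
positions: 28→1, 11→2, 12→3, 24→4
second ordering as positions: [3, 1, 2, 4]
Discordant pairs = inversions in this position sequence.
3: 1, 2 → 2
1: 0
2: 0
4: 0
Total: 2 + 0 + 0 + 0 = 2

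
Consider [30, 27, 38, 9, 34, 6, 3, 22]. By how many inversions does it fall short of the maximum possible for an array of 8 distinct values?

8 inversions short

Maximum inversions for 8 distinct elements is C(8, 2) = 8·7/2 = 28.
Current inversions — for each element, count later smaller elements:
30: 5
27: 4
38: 5
9: 2
34: 3
6: 1
3: 0
22: 0
Current total: 5 + 4 + 5 + 2 + 3 + 1 + 0 + 0 = 20
Shortfall: 28 − 20 = 8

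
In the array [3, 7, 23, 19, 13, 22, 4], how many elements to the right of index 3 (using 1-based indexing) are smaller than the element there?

The element at index 3 is 23.
Elements after it: 19, 13, 22, 4
Those smaller than 23: 19, 13, 22, 4

4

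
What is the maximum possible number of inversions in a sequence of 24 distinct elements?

A reversed (strictly descending) arrangement makes every pair an inversion, giving C(24, 2) inversions.
C(24, 2) = 24·23/2 = 276

276 inversions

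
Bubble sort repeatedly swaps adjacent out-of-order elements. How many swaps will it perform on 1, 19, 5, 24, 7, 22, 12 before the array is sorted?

7

Minimum adjacent swaps = number of inversions (each swap of adjacent out-of-order elements removes one inversion and no swap can remove more).
Count inversions — for each element, later elements that are smaller:
1: none → 0
19: 5, 7, 12 → 3
5: none → 0
24: 7, 22, 12 → 3
7: none → 0
22: 12 → 1
12: none → 0
Total inversions: 0 + 3 + 0 + 3 + 0 + 1 + 0 = 7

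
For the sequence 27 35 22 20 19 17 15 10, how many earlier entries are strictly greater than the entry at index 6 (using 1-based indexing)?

5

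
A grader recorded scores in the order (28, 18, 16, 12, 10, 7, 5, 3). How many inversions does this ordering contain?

Sweep left to right; for each value list the smaller values that follow it:
28: 7
18: 6
16: 5
12: 4
10: 3
7: 2
5: 1
3: 0
Sum: 7 + 6 + 5 + 4 + 3 + 2 + 1 + 0 = 28

Inversions: 28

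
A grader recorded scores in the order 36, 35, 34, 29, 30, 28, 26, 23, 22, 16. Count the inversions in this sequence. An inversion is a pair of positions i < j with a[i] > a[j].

Count, for each position, how many later elements it exceeds:
36: 9
35: 8
34: 7
29: 5
30: 5
28: 4
26: 3
23: 2
22: 1
16: 0
Sum: 9 + 8 + 7 + 5 + 5 + 4 + 3 + 2 + 1 + 0 = 44

Inversions: 44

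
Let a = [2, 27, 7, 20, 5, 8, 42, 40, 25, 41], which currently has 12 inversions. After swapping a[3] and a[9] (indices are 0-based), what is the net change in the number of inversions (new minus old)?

+5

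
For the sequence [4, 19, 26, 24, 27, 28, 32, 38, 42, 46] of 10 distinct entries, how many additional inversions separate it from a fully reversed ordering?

Maximum inversions for 10 distinct elements is C(10, 2) = 10·9/2 = 45.
Current inversions — for each element, count later smaller elements:
4: 0
19: 0
26: 1
24: 0
27: 0
28: 0
32: 0
38: 0
42: 0
46: 0
Current total: 0 + 0 + 1 + 0 + 0 + 0 + 0 + 0 + 0 + 0 = 1
Shortfall: 45 − 1 = 44

44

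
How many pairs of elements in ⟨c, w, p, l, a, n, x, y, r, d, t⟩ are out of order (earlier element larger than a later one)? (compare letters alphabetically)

22

Element-by-element contributions:
c → a → 1
w → p, l, a, n, r, d, t → 7
p → l, a, n, d → 4
l → a, d → 2
a → none → 0
n → d → 1
x → r, d, t → 3
y → r, d, t → 3
r → d → 1
d → none → 0
t → none → 0
Sum: 1 + 7 + 4 + 2 + 0 + 1 + 3 + 3 + 1 + 0 + 0 = 22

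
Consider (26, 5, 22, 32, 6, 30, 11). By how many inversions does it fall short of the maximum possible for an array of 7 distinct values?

11 inversions short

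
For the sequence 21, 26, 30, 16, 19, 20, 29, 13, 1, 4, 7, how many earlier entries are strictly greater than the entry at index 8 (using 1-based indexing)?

7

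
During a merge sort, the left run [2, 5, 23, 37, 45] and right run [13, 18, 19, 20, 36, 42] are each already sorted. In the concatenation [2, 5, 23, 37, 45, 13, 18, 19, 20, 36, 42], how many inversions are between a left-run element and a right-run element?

There are 15 split inversions.

Count, for every r in R, how many entries of L exceed r:
r = 13: 23, 37, 45 → 3
r = 18: 23, 37, 45 → 3
r = 19: 23, 37, 45 → 3
r = 20: 23, 37, 45 → 3
r = 36: 37, 45 → 2
r = 42: 45 → 1
Cross-inversions: 3 + 3 + 3 + 3 + 2 + 1 = 15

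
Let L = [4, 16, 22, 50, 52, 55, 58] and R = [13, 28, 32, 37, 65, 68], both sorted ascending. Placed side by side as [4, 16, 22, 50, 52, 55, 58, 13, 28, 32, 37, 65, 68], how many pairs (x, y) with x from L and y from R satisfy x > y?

18 cross-inversions

Take each right-half value and tally the left-half values above it:
r = 13: 16, 22, 50, 52, 55, 58 → 6
r = 28: 50, 52, 55, 58 → 4
r = 32: 50, 52, 55, 58 → 4
r = 37: 50, 52, 55, 58 → 4
r = 65: none → 0
r = 68: none → 0
Cross-inversions: 6 + 4 + 4 + 4 + 0 + 0 = 18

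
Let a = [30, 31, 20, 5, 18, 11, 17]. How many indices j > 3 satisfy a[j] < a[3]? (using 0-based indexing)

0

The element at index 3 is 5.
Elements after it: 18, 11, 17
None of them are smaller than 5.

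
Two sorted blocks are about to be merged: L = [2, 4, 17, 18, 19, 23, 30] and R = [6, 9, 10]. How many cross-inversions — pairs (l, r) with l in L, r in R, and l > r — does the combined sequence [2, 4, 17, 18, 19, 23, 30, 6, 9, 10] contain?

There are 15 cross-inversions.

Count, for every r in R, how many entries of L exceed r:
r = 6: 17, 18, 19, 23, 30 → 5
r = 9: 17, 18, 19, 23, 30 → 5
r = 10: 17, 18, 19, 23, 30 → 5
Cross-inversions: 5 + 5 + 5 = 15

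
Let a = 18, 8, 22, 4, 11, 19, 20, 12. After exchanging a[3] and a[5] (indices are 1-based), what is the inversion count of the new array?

Positions 3 and 5 hold 22 and 11; after swapping, the array is [18, 8, 11, 4, 22, 19, 20, 12].
For each element, count later entries that are smaller:
18 → 8, 11, 4, 12 → 4
8 → 4 → 1
11 → 4 → 1
4 → none → 0
22 → 19, 20, 12 → 3
19 → 12 → 1
20 → 12 → 1
12 → none → 0
Sum: 4 + 1 + 1 + 0 + 3 + 1 + 1 + 0 = 11

11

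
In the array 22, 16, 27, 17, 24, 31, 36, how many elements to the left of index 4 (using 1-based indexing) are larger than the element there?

The element at index 4 is 17.
Elements before it: 22, 16, 27
Those larger than 17: 22, 27

2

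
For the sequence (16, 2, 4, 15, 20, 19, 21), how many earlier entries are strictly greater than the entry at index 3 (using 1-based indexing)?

The element at index 3 is 4.
Elements before it: 16, 2
Those larger than 4: 16

1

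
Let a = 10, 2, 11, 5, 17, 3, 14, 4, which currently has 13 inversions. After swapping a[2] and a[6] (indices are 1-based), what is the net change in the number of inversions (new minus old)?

+1

Positions 2 and 6 hold 2 and 3; after swapping, the array is [10, 3, 11, 5, 17, 2, 14, 4].
Sweep left to right; for each value list the smaller values that follow it:
10 → 3, 5, 2, 4 → 4
3 → 2 → 1
11 → 5, 2, 4 → 3
5 → 2, 4 → 2
17 → 2, 14, 4 → 3
2 → none → 0
14 → 4 → 1
4 → none → 0
Sum: 4 + 1 + 3 + 2 + 3 + 0 + 1 + 0 = 14
Change: 14 − 13 = +1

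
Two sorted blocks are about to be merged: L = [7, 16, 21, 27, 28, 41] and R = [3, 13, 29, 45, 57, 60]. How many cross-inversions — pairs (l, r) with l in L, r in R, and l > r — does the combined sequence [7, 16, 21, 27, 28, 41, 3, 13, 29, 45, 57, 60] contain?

12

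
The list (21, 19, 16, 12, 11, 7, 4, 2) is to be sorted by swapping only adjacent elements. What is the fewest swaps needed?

28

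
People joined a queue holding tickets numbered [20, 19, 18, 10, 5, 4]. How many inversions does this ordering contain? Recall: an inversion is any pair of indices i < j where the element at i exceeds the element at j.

15 inversions

Sweep left to right; for each value list the smaller values that follow it:
20 → 19, 18, 10, 5, 4 → 5
19 → 18, 10, 5, 4 → 4
18 → 10, 5, 4 → 3
10 → 5, 4 → 2
5 → 4 → 1
4 → none → 0
Sum: 5 + 4 + 3 + 2 + 1 + 0 = 15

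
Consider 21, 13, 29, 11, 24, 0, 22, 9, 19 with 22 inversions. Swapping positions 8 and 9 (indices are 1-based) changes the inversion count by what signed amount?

Positions 8 and 9 hold 9 and 19; after swapping, the array is [21, 13, 29, 11, 24, 0, 22, 19, 9].
Sweep left to right; for each value list the smaller values that follow it:
21: 5
13: 3
29: 6
11: 2
24: 4
0: 0
22: 2
19: 1
9: 0
Sum: 5 + 3 + 6 + 2 + 4 + 0 + 2 + 1 + 0 = 23
Change: 23 − 22 = +1

+1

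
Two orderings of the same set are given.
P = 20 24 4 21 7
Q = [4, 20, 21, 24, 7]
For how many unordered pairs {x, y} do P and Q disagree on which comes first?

Assign each item its position (1..5) in the first ordering, then rewrite the second ordering as that position sequence:
positions: 20→1, 24→2, 4→3, 21→4, 7→5
second ordering as positions: [3, 1, 4, 2, 5]
Discordant pairs = inversions in this position sequence.
3: 1, 2 → 2
1: 0
4: 2 → 1
2: 0
5: 0
Total: 2 + 0 + 1 + 0 + 0 = 3

3 disagreeing pairs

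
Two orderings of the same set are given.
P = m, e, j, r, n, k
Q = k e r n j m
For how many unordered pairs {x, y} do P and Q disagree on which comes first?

Assign each item its position (1..6) in the first ordering, then rewrite the second ordering as that position sequence:
positions: m→1, e→2, j→3, r→4, n→5, k→6
second ordering as positions: [6, 2, 4, 5, 3, 1]
Discordant pairs = inversions in this position sequence.
6: 2, 4, 5, 3, 1 → 5
2: 1 → 1
4: 3, 1 → 2
5: 3, 1 → 2
3: 1 → 1
1: 0
Total: 5 + 1 + 2 + 2 + 1 + 0 = 11

Disagreeing pairs: 11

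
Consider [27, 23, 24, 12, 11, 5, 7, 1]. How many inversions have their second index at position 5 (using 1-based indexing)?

4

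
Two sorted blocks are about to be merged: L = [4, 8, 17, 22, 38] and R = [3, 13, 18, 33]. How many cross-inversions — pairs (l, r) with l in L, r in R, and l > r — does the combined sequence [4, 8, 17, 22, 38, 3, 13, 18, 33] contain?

11

Count, for every r in R, how many entries of L exceed r:
r = 3: 4, 8, 17, 22, 38 → 5
r = 13: 17, 22, 38 → 3
r = 18: 22, 38 → 2
r = 33: 38 → 1
Cross-inversions: 5 + 3 + 2 + 1 = 11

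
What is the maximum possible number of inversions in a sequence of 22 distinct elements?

The maximum occurs when the array is in strictly decreasing order: every one of the C(22, 2) pairs is inverted.
C(22, 2) = 22·21/2 = 231

231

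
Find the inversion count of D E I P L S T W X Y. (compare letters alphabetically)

1

For each element, count later entries that are smaller:
D: 0
E: 0
I: 0
P: 1
L: 0
S: 0
T: 0
W: 0
X: 0
Y: 0
Sum: 0 + 0 + 0 + 1 + 0 + 0 + 0 + 0 + 0 + 0 = 1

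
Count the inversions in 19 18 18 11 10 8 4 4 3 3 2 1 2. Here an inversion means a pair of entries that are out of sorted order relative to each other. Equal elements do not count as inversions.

73 out-of-order pairs

For each element, count later entries that are smaller:
19: 12
18: 10
18: 10
11: 9
10: 8
8: 7
4: 5
4: 5
3: 3
3: 3
2: 1
1: 0
2: 0
Sum: 12 + 10 + 10 + 9 + 8 + 7 + 5 + 5 + 3 + 3 + 1 + 0 + 0 = 73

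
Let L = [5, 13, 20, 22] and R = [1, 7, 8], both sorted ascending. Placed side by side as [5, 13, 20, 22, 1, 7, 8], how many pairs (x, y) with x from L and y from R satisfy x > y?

For each element r of the right run, count left-run elements greater than r:
r = 1: 5, 13, 20, 22 → 4
r = 7: 13, 20, 22 → 3
r = 8: 13, 20, 22 → 3
Cross-inversions: 4 + 3 + 3 = 10

10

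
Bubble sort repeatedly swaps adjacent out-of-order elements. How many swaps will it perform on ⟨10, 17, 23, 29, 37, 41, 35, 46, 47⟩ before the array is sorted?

2

Minimum adjacent swaps = number of inversions (each swap of adjacent out-of-order elements removes one inversion and no swap can remove more).
Count inversions — for each element, later elements that are smaller:
10: none → 0
17: none → 0
23: none → 0
29: none → 0
37: 35 → 1
41: 35 → 1
35: none → 0
46: none → 0
47: none → 0
Total inversions: 0 + 0 + 0 + 0 + 1 + 1 + 0 + 0 + 0 = 2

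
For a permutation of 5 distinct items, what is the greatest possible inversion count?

There are 10 inversions.

A reversed (strictly descending) arrangement makes every pair an inversion, giving C(5, 2) inversions.
C(5, 2) = 5·4/2 = 10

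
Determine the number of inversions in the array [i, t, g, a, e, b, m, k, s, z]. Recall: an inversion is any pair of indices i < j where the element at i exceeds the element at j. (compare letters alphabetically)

16

Sweep left to right; for each value list the smaller values that follow it:
i: 4
t: 7
g: 3
a: 0
e: 1
b: 0
m: 1
k: 0
s: 0
z: 0
Sum: 4 + 7 + 3 + 0 + 1 + 0 + 1 + 0 + 0 + 0 = 16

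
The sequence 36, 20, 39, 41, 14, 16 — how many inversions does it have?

Listing every pair i<j with a[i]>a[j] (using 1-based positions):
(1,2): 36 > 20
(1,5): 36 > 14
(1,6): 36 > 16
(2,5): 20 > 14
(2,6): 20 > 16
(3,5): 39 > 14
(3,6): 39 > 16
(4,5): 41 > 14
(4,6): 41 > 16
That's 9 pairs.

9 inversions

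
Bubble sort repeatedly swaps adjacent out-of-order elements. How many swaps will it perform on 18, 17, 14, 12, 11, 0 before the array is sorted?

15

Each adjacent swap fixes exactly one inversion, so the minimum swap count equals the number of inversions.
Count inversions — for each element, later elements that are smaller:
18: 17, 14, 12, 11, 0 → 5
17: 14, 12, 11, 0 → 4
14: 12, 11, 0 → 3
12: 11, 0 → 2
11: 0 → 1
0: none → 0
Total inversions: 5 + 4 + 3 + 2 + 1 + 0 = 15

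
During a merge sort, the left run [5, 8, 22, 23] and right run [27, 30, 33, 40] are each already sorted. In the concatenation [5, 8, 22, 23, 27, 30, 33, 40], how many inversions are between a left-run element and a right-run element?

0 split inversions

Take each right-half value and tally the left-half values above it:
r = 27: none → 0
r = 30: none → 0
r = 33: none → 0
r = 40: none → 0
Cross-inversions: 0 + 0 + 0 + 0 = 0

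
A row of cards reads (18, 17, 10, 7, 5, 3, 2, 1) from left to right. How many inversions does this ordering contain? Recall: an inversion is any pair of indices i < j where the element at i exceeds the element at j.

Sweep left to right; for each value list the smaller values that follow it:
18: 7
17: 6
10: 5
7: 4
5: 3
3: 2
2: 1
1: 0
Sum: 7 + 6 + 5 + 4 + 3 + 2 + 1 + 0 = 28

28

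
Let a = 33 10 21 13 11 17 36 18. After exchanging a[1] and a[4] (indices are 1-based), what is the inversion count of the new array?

9

Positions 1 and 4 hold 33 and 13; after swapping, the array is [13, 10, 21, 33, 11, 17, 36, 18].
Sweep left to right; for each value list the smaller values that follow it:
13 → 10, 11 → 2
10 → none → 0
21 → 11, 17, 18 → 3
33 → 11, 17, 18 → 3
11 → none → 0
17 → none → 0
36 → 18 → 1
18 → none → 0
Sum: 2 + 0 + 3 + 3 + 0 + 0 + 1 + 0 = 9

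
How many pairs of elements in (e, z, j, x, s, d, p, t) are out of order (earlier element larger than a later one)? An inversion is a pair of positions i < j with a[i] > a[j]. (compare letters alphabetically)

14

Element-by-element contributions:
e: 1
z: 6
j: 1
x: 4
s: 2
d: 0
p: 0
t: 0
Sum: 1 + 6 + 1 + 4 + 2 + 0 + 0 + 0 = 14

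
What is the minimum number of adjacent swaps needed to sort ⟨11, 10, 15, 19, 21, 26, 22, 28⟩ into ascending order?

2

The minimum number of adjacent swaps to sort an array equals its inversion count, since every such swap removes exactly one inversion.
Count inversions — for each element, later elements that are smaller:
11: 10 → 1
10: none → 0
15: none → 0
19: none → 0
21: none → 0
26: 22 → 1
22: none → 0
28: none → 0
Total inversions: 1 + 0 + 0 + 0 + 0 + 1 + 0 + 0 = 2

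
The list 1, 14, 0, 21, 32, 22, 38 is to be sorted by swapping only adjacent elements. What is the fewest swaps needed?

Each adjacent swap fixes exactly one inversion, so the minimum swap count equals the number of inversions.
Count inversions — for each element, later elements that are smaller:
1: 0 → 1
14: 0 → 1
0: none → 0
21: none → 0
32: 22 → 1
22: none → 0
38: none → 0
Total inversions: 1 + 1 + 0 + 0 + 1 + 0 + 0 = 3

3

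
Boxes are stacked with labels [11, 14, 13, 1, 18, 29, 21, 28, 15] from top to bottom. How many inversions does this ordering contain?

For each element, count later entries that are smaller:
11 → 1 → 1
14 → 13, 1 → 2
13 → 1 → 1
1 → none → 0
18 → 15 → 1
29 → 21, 28, 15 → 3
21 → 15 → 1
28 → 15 → 1
15 → none → 0
Sum: 1 + 2 + 1 + 0 + 1 + 3 + 1 + 1 + 0 = 10

There are 10 inversions.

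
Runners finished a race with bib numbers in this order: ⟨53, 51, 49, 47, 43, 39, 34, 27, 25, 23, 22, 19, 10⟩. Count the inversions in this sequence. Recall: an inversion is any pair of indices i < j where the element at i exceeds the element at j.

Element-by-element contributions:
53: 12
51: 11
49: 10
47: 9
43: 8
39: 7
34: 6
27: 5
25: 4
23: 3
22: 2
19: 1
10: 0
Sum: 12 + 11 + 10 + 9 + 8 + 7 + 6 + 5 + 4 + 3 + 2 + 1 + 0 = 78

There are 78 inversions.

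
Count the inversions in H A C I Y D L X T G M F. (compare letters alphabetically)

Element-by-element contributions:
H: 5
A: 0
C: 0
I: 3
Y: 7
D: 0
L: 2
X: 4
T: 3
G: 1
M: 1
F: 0
Sum: 5 + 0 + 0 + 3 + 7 + 0 + 2 + 4 + 3 + 1 + 1 + 0 = 26

26 inversions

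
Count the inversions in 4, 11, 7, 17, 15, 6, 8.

9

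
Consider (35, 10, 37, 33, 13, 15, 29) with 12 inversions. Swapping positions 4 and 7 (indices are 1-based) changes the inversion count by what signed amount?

-1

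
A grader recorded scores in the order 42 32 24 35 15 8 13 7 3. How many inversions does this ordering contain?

33 inversions

For each element, count later entries that are smaller:
42: 8
32: 6
24: 5
35: 5
15: 4
8: 2
13: 2
7: 1
3: 0
Sum: 8 + 6 + 5 + 5 + 4 + 2 + 2 + 1 + 0 = 33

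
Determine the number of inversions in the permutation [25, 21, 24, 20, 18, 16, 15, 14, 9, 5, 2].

Sweep left to right; for each value list the smaller values that follow it:
25 → 21, 24, 20, 18, 16, 15, 14, 9, 5, 2 → 10
21 → 20, 18, 16, 15, 14, 9, 5, 2 → 8
24 → 20, 18, 16, 15, 14, 9, 5, 2 → 8
20 → 18, 16, 15, 14, 9, 5, 2 → 7
18 → 16, 15, 14, 9, 5, 2 → 6
16 → 15, 14, 9, 5, 2 → 5
15 → 14, 9, 5, 2 → 4
14 → 9, 5, 2 → 3
9 → 5, 2 → 2
5 → 2 → 1
2 → none → 0
Sum: 10 + 8 + 8 + 7 + 6 + 5 + 4 + 3 + 2 + 1 + 0 = 54

54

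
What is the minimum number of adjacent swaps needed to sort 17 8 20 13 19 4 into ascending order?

The minimum number of adjacent swaps to sort an array equals its inversion count, since every such swap removes exactly one inversion.
Count inversions — for each element, later elements that are smaller:
17: 8, 13, 4 → 3
8: 4 → 1
20: 13, 19, 4 → 3
13: 4 → 1
19: 4 → 1
4: none → 0
Total inversions: 3 + 1 + 3 + 1 + 1 + 0 = 9

Adjacent swaps: 9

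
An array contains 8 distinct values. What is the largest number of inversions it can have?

There are 28 inversions.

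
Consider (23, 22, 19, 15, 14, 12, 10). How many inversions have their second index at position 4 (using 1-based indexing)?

3

The element at index 4 is 15.
Elements before it: 23, 22, 19
Those larger than 15: 23, 22, 19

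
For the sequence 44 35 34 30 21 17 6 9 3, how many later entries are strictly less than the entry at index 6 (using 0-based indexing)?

1

The element at index 6 is 6.
Elements after it: 9, 3
Those smaller than 6: 3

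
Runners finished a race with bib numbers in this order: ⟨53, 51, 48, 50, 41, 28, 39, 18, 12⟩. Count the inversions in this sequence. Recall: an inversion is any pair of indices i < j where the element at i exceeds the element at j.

For each element, count later entries that are smaller:
53 → 51, 48, 50, 41, 28, 39, 18, 12 → 8
51 → 48, 50, 41, 28, 39, 18, 12 → 7
48 → 41, 28, 39, 18, 12 → 5
50 → 41, 28, 39, 18, 12 → 5
41 → 28, 39, 18, 12 → 4
28 → 18, 12 → 2
39 → 18, 12 → 2
18 → 12 → 1
12 → none → 0
Sum: 8 + 7 + 5 + 5 + 4 + 2 + 2 + 1 + 0 = 34

34 inversions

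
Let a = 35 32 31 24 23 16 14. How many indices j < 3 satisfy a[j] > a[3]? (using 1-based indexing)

The element at index 3 is 31.
Elements before it: 35, 32
Those larger than 31: 35, 32

2 such elements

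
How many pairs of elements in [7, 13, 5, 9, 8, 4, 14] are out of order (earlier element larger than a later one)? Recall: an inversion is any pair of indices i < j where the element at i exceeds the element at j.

10

Sweep left to right; for each value list the smaller values that follow it:
7: 2
13: 4
5: 1
9: 2
8: 1
4: 0
14: 0
Sum: 2 + 4 + 1 + 2 + 1 + 0 + 0 = 10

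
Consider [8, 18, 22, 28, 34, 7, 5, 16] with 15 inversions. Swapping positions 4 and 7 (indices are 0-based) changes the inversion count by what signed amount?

-1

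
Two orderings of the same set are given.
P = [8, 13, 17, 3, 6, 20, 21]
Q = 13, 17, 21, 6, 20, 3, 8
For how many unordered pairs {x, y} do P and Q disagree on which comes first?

There are 11 disagreeing pairs.

Assign each item its position (1..7) in the first ordering, then rewrite the second ordering as that position sequence:
positions: 8→1, 13→2, 17→3, 3→4, 6→5, 20→6, 21→7
second ordering as positions: [2, 3, 7, 5, 6, 4, 1]
Discordant pairs = inversions in this position sequence.
2: 1 → 1
3: 1 → 1
7: 5, 6, 4, 1 → 4
5: 4, 1 → 2
6: 4, 1 → 2
4: 1 → 1
1: 0
Total: 1 + 1 + 4 + 2 + 2 + 1 + 0 = 11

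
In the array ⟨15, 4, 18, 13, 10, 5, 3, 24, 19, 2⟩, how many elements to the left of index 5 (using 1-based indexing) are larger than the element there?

3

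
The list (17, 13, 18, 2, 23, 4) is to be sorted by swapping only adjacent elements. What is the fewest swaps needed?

Adjacent swaps: 8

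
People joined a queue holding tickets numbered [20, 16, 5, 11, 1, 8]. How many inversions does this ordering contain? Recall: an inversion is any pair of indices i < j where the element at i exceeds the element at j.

Sweep left to right; for each value list the smaller values that follow it:
20 → 16, 5, 11, 1, 8 → 5
16 → 5, 11, 1, 8 → 4
5 → 1 → 1
11 → 1, 8 → 2
1 → none → 0
8 → none → 0
Sum: 5 + 4 + 1 + 2 + 0 + 0 = 12

12 out-of-order pairs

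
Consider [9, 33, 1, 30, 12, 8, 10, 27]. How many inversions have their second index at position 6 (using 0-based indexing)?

3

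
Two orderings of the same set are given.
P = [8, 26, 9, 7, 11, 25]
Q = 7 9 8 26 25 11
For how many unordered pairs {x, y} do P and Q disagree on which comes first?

There are 6 disagreeing pairs.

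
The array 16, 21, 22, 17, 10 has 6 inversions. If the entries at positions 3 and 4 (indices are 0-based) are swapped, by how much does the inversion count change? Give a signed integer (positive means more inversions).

-1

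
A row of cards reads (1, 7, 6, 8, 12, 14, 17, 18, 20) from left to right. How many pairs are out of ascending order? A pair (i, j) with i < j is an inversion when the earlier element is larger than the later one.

Element-by-element contributions:
1 → none → 0
7 → 6 → 1
6 → none → 0
8 → none → 0
12 → none → 0
14 → none → 0
17 → none → 0
18 → none → 0
20 → none → 0
Sum: 0 + 1 + 0 + 0 + 0 + 0 + 0 + 0 + 0 = 1

1 inversion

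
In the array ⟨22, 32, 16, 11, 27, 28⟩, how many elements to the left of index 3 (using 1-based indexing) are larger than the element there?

The element at index 3 is 16.
Elements before it: 22, 32
Those larger than 16: 22, 32

2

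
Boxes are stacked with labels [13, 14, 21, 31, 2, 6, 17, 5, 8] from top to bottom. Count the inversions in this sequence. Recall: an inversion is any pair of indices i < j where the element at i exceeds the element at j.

21 inversions

For each element, count later entries that are smaller:
13 → 2, 6, 5, 8 → 4
14 → 2, 6, 5, 8 → 4
21 → 2, 6, 17, 5, 8 → 5
31 → 2, 6, 17, 5, 8 → 5
2 → none → 0
6 → 5 → 1
17 → 5, 8 → 2
5 → none → 0
8 → none → 0
Sum: 4 + 4 + 5 + 5 + 0 + 1 + 2 + 0 + 0 = 21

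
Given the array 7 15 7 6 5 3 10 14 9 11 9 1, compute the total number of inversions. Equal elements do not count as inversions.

Inversions: 35

Element-by-element contributions:
7 → 6, 5, 3, 1 → 4
15 → 7, 6, 5, 3, 10, 14, 9, 11, 9, 1 → 10
7 → 6, 5, 3, 1 → 4
6 → 5, 3, 1 → 3
5 → 3, 1 → 2
3 → 1 → 1
10 → 9, 9, 1 → 3
14 → 9, 11, 9, 1 → 4
9 → 1 → 1
11 → 9, 1 → 2
9 → 1 → 1
1 → none → 0
Sum: 4 + 10 + 4 + 3 + 2 + 1 + 3 + 4 + 1 + 2 + 1 + 0 = 35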